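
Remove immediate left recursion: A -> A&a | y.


Left-recursive alternatives: A&a; non-recursive: y
Introduce A': A -> yA', A' -> &aA' | ε


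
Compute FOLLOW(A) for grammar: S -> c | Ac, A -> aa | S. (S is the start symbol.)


$ ∈ FOLLOW(S). For each A -> αBβ: add FIRST(β)\{ε} to FOLLOW(B); if β nullable, add FOLLOW(A).
FOLLOW(A) = {c}


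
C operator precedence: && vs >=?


'>=' is relational (level 7); '&&' is logical AND (level 2)
Higher level binds tighter
'>=' has higher precedence than '&&'


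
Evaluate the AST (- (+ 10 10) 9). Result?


Evaluate inner: (+ 10 10) = 20
Evaluate root: (- 20 9) = 11
Result: 11


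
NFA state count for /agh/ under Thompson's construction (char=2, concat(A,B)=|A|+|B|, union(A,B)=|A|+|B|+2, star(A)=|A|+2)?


Syntax tree has 3 char leaf(s), 0 union(s), 0 star(s)
chars contribute 3×2 = 6; each union adds +2; each star adds +2
Total: 6 + 0 + 0 = 6 states


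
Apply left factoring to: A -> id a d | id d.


Common prefix: 'id'
Factored: A -> id A', A' -> a d | d


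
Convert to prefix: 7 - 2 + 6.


left-to-right (same/higher precedence on left): tree is (+ (- 7 2) 6)
Prefix: + - 7 2 6


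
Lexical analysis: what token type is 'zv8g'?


Pattern: letter/underscore followed by alphanumerics, not a keyword
Type: IDENTIFIER


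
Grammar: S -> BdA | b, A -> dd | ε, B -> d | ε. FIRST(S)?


Per alternative of S: FIRST(BdA) = {d}; FIRST(b) = {b}
FIRST(S) = {b, d}


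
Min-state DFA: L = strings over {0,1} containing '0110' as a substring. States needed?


KMP-style automaton: 4 progress states + 1 absorbing accept = 5
Minimal DFA: 5 states


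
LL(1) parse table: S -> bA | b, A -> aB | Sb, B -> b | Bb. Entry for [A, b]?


For [A, b]: 'b' ∈ FIRST(Sb)
Entry: A -> Sb


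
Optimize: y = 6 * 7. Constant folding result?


6 * 7 = 42 at compile time
Optimized: y = 42


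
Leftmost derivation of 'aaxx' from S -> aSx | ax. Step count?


Derivation: S => aSx => aaxx
Steps: 2


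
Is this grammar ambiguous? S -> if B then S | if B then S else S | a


dangling else: 'if B then if B then a else a' parses two ways
Ambiguous


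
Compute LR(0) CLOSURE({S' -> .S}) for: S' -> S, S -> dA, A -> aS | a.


Start: S' -> .S
For each item with dot before a nonterminal B, add B -> .γ for every B-production
Closure: [S' -> .S, S -> .dA]


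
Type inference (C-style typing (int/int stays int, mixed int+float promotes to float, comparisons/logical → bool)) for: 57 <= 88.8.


Operand types: int <= float
Rule: comparison yields bool
Result type: bool


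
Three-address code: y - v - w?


Break into single-operator statements:
t1 = y - v
t2 = t1 - w


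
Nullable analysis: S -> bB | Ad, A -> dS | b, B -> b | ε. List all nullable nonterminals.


A nonterminal is nullable iff some alternative derives ε (directly, or every symbol in it is nullable)
Nullable: {B}


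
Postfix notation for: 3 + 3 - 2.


Left to right (same or higher precedence on left)
Postfix: 3 3 + 2 -


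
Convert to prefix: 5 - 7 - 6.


left-to-right (same/higher precedence on left): tree is (- (- 5 7) 6)
Prefix: - - 5 7 6


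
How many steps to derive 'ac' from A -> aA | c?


Derivation: A => aA => ac
Steps: 2


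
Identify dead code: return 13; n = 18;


statement follows a return and is unreachable
Dead: 'n = 18'


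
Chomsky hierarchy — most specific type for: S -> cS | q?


Right-linear: every RHS is a terminal or a terminal followed by one nonterminal
Classification: Type 3 (Regular)


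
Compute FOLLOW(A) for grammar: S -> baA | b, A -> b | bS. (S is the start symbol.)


$ ∈ FOLLOW(S). For each A -> αBβ: add FIRST(β)\{ε} to FOLLOW(B); if β nullable, add FOLLOW(A).
FOLLOW(A) = {$}


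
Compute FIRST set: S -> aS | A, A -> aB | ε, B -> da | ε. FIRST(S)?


Per alternative of S: FIRST(aS) = {a}; FIRST(A) = {a, ε}
FIRST(S) = {a, ε}


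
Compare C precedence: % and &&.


'%' is multiplicative (level 10); '&&' is logical AND (level 2)
Higher level binds tighter
'%' has higher precedence than '&&'


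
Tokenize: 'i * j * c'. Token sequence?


Scan left to right, longest-match per lexeme
Tokens: ID(i), OP(*), ID(j), OP(*), ID(c)


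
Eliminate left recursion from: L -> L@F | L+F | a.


Left-recursive alternatives: L@F, L+F; non-recursive: a
Introduce L': L -> aL', L' -> @FL' | +FL' | ε


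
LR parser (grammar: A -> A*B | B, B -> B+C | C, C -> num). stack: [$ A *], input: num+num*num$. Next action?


no handle ('A*' is not any RHS); shift 'num'
Action: shift


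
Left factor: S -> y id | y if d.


Common prefix: 'y'
Factored: S -> y S', S' -> id | if d


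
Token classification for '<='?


Pattern: operator symbol
Type: OPERATOR


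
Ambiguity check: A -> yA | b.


right-linear, alternatives start with distinct terminals 'y' vs 'b': unique leftmost derivation
Unambiguous


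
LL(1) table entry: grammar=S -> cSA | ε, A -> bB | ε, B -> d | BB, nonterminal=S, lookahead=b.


For [S, b]: ε is nullable and 'b' ∈ FOLLOW(S)
Entry: S -> ε


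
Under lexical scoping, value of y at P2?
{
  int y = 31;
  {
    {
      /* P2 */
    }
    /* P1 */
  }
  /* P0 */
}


P2's block does not declare y; resolves to the enclosing declaration at depth 0
y = 31


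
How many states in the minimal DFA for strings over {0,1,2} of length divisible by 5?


Track length mod 5: states 0..4, accept at 0
Minimal DFA: 5 states


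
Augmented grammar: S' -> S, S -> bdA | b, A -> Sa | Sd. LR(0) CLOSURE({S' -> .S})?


Start: S' -> .S
For each item with dot before a nonterminal B, add B -> .γ for every B-production
Closure: [S' -> .S, S -> .bdA, S -> .b]


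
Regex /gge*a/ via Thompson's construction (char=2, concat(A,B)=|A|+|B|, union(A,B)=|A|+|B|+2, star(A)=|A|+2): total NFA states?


Syntax tree has 4 char leaf(s), 0 union(s), 1 star(s)
chars contribute 4×2 = 8; each union adds +2; each star adds +2
Total: 8 + 0 + 2 = 10 states


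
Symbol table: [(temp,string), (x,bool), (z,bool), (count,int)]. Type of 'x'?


Lookup 'x' → type bool


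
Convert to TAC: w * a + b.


Break into single-operator statements:
t1 = w * a
t2 = t1 + b


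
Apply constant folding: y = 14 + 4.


14 + 4 = 18 at compile time
Optimized: y = 18


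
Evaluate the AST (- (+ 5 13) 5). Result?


Evaluate inner: (+ 5 13) = 18
Evaluate root: (- 18 5) = 13
Result: 13


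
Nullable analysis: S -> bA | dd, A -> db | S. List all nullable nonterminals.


A nonterminal is nullable iff some alternative derives ε (directly, or every symbol in it is nullable)
Nullable: {}


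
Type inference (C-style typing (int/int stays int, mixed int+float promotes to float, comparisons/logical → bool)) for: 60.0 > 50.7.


Operand types: float > float
Rule: comparison yields bool
Result type: bool


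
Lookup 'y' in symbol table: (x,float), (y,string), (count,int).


Lookup 'y' → type string


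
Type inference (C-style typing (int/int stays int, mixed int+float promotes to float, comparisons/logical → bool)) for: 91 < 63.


Operand types: int < int
Rule: comparison yields bool
Result type: bool


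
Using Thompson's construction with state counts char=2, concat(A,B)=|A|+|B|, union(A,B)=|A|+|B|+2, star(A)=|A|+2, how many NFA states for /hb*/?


Syntax tree has 2 char leaf(s), 0 union(s), 1 star(s)
chars contribute 2×2 = 4; each union adds +2; each star adds +2
Total: 4 + 0 + 2 = 6 states


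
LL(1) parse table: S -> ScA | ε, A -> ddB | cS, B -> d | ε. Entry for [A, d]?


For [A, d]: 'd' ∈ FIRST(ddB)
Entry: A -> ddB


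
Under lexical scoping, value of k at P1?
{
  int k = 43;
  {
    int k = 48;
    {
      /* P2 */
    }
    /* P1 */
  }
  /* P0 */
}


k declared in the same block as P1
k = 48


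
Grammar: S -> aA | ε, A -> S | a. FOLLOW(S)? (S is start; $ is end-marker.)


$ ∈ FOLLOW(S). For each A -> αBβ: add FIRST(β)\{ε} to FOLLOW(B); if β nullable, add FOLLOW(A).
FOLLOW(S) = {$}


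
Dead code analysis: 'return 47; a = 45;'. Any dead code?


statement follows a return and is unreachable
Dead: 'a = 45'


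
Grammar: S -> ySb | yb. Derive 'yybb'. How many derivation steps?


Derivation: S => ySb => yybb
Steps: 2


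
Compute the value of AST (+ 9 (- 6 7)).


Evaluate inner: (- 6 7) = -1
Evaluate root: (+ 9 -1) = 8
Result: 8


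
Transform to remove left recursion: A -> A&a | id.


Left-recursive alternatives: A&a; non-recursive: id
Introduce A': A -> idA', A' -> &aA' | ε


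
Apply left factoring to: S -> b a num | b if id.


Common prefix: 'b'
Factored: S -> b S', S' -> a num | if id


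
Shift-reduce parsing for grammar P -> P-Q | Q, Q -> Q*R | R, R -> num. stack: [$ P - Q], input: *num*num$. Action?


'*' can extend Q; shift to build Q -> Q*R
Action: shift


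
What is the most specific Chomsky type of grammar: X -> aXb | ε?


Single nonterminal LHS, but a^n b^n is not regular
Classification: Type 2 (Context-Free)


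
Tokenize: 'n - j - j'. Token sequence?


Scan left to right, longest-match per lexeme
Tokens: ID(n), OP(-), ID(j), OP(-), ID(j)


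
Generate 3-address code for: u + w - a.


Break into single-operator statements:
t1 = u + w
t2 = t1 - a


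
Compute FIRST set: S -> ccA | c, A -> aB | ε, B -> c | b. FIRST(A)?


Per alternative of A: FIRST(aB) = {a}; FIRST(ε) = {ε}
FIRST(A) = {a, ε}


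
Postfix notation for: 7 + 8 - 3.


Left to right (same or higher precedence on left)
Postfix: 7 8 + 3 -


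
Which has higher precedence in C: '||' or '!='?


'!=' is equality (level 6); '||' is logical OR (level 1)
Higher level binds tighter
'!=' has higher precedence than '||'


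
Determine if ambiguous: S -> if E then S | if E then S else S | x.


dangling else: 'if E then if E then x else x' parses two ways
Ambiguous


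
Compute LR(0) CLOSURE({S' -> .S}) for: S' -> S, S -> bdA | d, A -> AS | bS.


Start: S' -> .S
For each item with dot before a nonterminal B, add B -> .γ for every B-production
Closure: [S' -> .S, S -> .bdA, S -> .d]


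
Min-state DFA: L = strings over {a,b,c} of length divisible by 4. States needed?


Track length mod 4: states 0..3, accept at 0
Minimal DFA: 4 states


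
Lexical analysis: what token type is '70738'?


Pattern: digits only
Type: INTEGER_LITERAL


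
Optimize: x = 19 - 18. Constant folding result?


19 - 18 = 1 at compile time
Optimized: x = 1


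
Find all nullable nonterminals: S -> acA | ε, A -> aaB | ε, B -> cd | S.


A nonterminal is nullable iff some alternative derives ε (directly, or every symbol in it is nullable)
Nullable: {A, B, S}


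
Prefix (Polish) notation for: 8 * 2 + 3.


left-to-right (same/higher precedence on left): tree is (+ (* 8 2) 3)
Prefix: + * 8 2 3


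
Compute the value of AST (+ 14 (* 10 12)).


Evaluate inner: (* 10 12) = 120
Evaluate root: (+ 14 120) = 134
Result: 134


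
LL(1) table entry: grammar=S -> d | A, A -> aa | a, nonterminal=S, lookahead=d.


For [S, d]: 'd' ∈ FIRST(d)
Entry: S -> d


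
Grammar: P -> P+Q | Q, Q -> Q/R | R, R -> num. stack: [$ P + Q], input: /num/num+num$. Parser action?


'/' can extend Q; shift to build Q -> Q/R
Action: shift


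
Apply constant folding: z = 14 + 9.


14 + 9 = 23 at compile time
Optimized: z = 23


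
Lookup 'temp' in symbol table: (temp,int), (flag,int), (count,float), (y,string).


Lookup 'temp' → type int


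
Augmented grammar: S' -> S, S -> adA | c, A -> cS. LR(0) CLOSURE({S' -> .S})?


Start: S' -> .S
For each item with dot before a nonterminal B, add B -> .γ for every B-production
Closure: [S' -> .S, S -> .adA, S -> .c]


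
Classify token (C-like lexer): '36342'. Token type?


Pattern: digits only
Type: INTEGER_LITERAL


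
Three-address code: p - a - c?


Break into single-operator statements:
t1 = p - a
t2 = t1 - c


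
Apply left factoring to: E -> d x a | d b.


Common prefix: 'd'
Factored: E -> d E', E' -> x a | b


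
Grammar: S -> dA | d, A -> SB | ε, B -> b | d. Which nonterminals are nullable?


A nonterminal is nullable iff some alternative derives ε (directly, or every symbol in it is nullable)
Nullable: {A}


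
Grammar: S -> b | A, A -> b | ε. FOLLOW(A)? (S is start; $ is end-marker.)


$ ∈ FOLLOW(S). For each A -> αBβ: add FIRST(β)\{ε} to FOLLOW(B); if β nullable, add FOLLOW(A).
FOLLOW(A) = {$}


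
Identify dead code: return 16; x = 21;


statement follows a return and is unreachable
Dead: 'x = 21'


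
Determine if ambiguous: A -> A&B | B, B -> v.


precedence layered via separate nonterminal B: deterministic
Unambiguous


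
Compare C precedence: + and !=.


'+' is additive (level 9); '!=' is equality (level 6)
Higher level binds tighter
'+' has higher precedence than '!='


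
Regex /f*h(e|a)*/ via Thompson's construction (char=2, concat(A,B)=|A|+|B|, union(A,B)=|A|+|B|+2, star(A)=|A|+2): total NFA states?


Syntax tree has 4 char leaf(s), 1 union(s), 2 star(s)
chars contribute 4×2 = 8; each union adds +2; each star adds +2
Total: 8 + 2 + 4 = 14 states


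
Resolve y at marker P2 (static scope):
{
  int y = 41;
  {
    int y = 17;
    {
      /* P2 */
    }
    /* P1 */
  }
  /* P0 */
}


P2's block does not declare y; resolves to the enclosing declaration at depth 1
y = 17


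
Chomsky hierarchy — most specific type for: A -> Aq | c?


Left-linear: every RHS is a terminal or one nonterminal followed by a terminal
Classification: Type 3 (Regular)


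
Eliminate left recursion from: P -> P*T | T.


Left-recursive alternatives: P*T; non-recursive: T
Introduce P': P -> TP', P' -> *TP' | ε


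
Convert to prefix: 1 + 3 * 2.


'*' binds tighter: tree is (+ 1 (* 3 2))
Prefix: + 1 * 3 2


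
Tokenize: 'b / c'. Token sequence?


Scan left to right, longest-match per lexeme
Tokens: ID(b), OP(/), ID(c)


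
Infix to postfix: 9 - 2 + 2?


Left to right (same or higher precedence on left)
Postfix: 9 2 - 2 +


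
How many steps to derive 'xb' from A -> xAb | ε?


Derivation: A => xAb => xb
Steps: 2


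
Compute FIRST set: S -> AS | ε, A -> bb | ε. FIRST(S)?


Per alternative of S: FIRST(AS) = {b, ε}; FIRST(ε) = {ε}
FIRST(S) = {b, ε}


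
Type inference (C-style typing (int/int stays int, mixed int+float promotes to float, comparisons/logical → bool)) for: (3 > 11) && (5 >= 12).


Operand types: bool && bool
Rule: logical operators take bool operands and yield bool
Result type: bool


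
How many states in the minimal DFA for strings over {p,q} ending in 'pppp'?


Track the longest suffix of input matching a prefix of 'pppp': 5 classes (prefixes of length 0..4)
Minimal DFA: 5 states


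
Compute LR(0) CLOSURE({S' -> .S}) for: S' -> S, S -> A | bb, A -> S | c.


Start: S' -> .S
For each item with dot before a nonterminal B, add B -> .γ for every B-production
Closure: [S' -> .S, S -> .A, S -> .bb, A -> .S, A -> .c]


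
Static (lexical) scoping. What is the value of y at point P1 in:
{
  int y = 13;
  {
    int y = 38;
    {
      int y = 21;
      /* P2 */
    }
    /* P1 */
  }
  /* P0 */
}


y declared in the same block as P1
y = 38


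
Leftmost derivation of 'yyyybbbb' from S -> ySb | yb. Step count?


Derivation: S => ySb => yySbb => yyySbbb => yyyybbbb
Steps: 4


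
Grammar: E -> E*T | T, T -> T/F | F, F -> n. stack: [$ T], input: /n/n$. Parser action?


shift '/' to continue T -> T/F
Action: shift


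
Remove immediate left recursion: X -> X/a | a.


Left-recursive alternatives: X/a; non-recursive: a
Introduce X': X -> aX', X' -> /aX' | ε


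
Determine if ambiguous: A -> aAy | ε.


balanced a^n…y^n: each string has a unique parse
Unambiguous


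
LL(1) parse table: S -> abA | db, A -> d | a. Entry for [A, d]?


For [A, d]: 'd' ∈ FIRST(d)
Entry: A -> d


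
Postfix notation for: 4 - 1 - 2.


Left to right (same or higher precedence on left)
Postfix: 4 1 - 2 -


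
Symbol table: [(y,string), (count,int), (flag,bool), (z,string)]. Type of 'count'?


Lookup 'count' → type int


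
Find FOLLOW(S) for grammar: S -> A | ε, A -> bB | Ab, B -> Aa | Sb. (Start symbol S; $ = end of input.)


$ ∈ FOLLOW(S). For each A -> αBβ: add FIRST(β)\{ε} to FOLLOW(B); if β nullable, add FOLLOW(A).
FOLLOW(S) = {$, b}


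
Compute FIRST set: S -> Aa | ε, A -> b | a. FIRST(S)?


Per alternative of S: FIRST(Aa) = {a, b}; FIRST(ε) = {ε}
FIRST(S) = {a, b, ε}


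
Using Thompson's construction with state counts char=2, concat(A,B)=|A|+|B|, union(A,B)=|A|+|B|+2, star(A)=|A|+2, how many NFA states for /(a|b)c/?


Syntax tree has 3 char leaf(s), 1 union(s), 0 star(s)
chars contribute 3×2 = 6; each union adds +2; each star adds +2
Total: 6 + 2 + 0 = 8 states


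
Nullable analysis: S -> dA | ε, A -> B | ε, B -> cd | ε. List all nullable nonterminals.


A nonterminal is nullable iff some alternative derives ε (directly, or every symbol in it is nullable)
Nullable: {A, B, S}


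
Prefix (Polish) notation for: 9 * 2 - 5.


left-to-right (same/higher precedence on left): tree is (- (* 9 2) 5)
Prefix: - * 9 2 5


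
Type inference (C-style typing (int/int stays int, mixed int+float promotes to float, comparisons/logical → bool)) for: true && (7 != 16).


Operand types: bool && bool
Rule: logical operators take bool operands and yield bool
Result type: bool


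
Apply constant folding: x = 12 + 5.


12 + 5 = 17 at compile time
Optimized: x = 17


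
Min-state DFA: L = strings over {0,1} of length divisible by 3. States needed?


Track length mod 3: states 0..2, accept at 0
Minimal DFA: 3 states


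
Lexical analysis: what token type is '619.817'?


Pattern: digits with a decimal point
Type: FLOAT_LITERAL


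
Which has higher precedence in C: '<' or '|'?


'<' is relational (level 7); '|' is bitwise OR (level 3)
Higher level binds tighter
'<' has higher precedence than '|'


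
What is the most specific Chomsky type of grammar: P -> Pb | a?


Left-linear: every RHS is a terminal or one nonterminal followed by a terminal
Classification: Type 3 (Regular)


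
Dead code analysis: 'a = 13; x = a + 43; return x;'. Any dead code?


a is read by x's definition; x is returned
No dead code


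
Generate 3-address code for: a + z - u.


Break into single-operator statements:
t1 = a + z
t2 = t1 - u


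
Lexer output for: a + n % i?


Scan left to right, longest-match per lexeme
Tokens: ID(a), OP(+), ID(n), OP(%), ID(i)


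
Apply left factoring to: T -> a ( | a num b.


Common prefix: 'a'
Factored: T -> a T', T' -> ( | num b


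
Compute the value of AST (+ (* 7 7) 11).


Evaluate inner: (* 7 7) = 49
Evaluate root: (+ 49 11) = 60
Result: 60


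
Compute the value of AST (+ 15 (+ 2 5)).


Evaluate inner: (+ 2 5) = 7
Evaluate root: (+ 15 7) = 22
Result: 22


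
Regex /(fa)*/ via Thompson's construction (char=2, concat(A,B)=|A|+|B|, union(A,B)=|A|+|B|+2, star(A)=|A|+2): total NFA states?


Syntax tree has 2 char leaf(s), 0 union(s), 1 star(s)
chars contribute 2×2 = 4; each union adds +2; each star adds +2
Total: 4 + 0 + 2 = 6 states


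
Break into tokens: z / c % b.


Scan left to right, longest-match per lexeme
Tokens: ID(z), OP(/), ID(c), OP(%), ID(b)


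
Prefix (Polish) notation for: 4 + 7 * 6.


'*' binds tighter: tree is (+ 4 (* 7 6))
Prefix: + 4 * 7 6


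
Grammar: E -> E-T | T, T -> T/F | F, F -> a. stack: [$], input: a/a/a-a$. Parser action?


no handle on stack; shift 'a'
Action: shift


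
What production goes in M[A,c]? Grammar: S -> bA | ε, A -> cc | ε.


For [A, c]: 'c' ∈ FIRST(cc)
Entry: A -> cc


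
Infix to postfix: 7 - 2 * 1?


* has higher precedence, evaluate 2*1 first
Postfix: 7 2 1 * -


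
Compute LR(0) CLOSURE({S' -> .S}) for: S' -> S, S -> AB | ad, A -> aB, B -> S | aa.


Start: S' -> .S
For each item with dot before a nonterminal B, add B -> .γ for every B-production
Closure: [S' -> .S, S -> .AB, S -> .ad, A -> .aB]


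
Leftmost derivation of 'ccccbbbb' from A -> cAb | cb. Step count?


Derivation: A => cAb => ccAbb => cccAbbb => ccccbbbb
Steps: 4


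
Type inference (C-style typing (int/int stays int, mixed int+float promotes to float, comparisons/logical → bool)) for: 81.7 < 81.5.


Operand types: float < float
Rule: comparison yields bool
Result type: bool


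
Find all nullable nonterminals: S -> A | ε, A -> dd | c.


A nonterminal is nullable iff some alternative derives ε (directly, or every symbol in it is nullable)
Nullable: {S}


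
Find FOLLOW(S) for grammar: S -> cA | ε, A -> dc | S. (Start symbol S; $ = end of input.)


$ ∈ FOLLOW(S). For each A -> αBβ: add FIRST(β)\{ε} to FOLLOW(B); if β nullable, add FOLLOW(A).
FOLLOW(S) = {$}


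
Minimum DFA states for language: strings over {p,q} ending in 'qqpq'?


Track the longest suffix of input matching a prefix of 'qqpq': 5 classes (prefixes of length 0..4)
Minimal DFA: 5 states


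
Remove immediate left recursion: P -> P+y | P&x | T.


Left-recursive alternatives: P+y, P&x; non-recursive: T
Introduce P': P -> TP', P' -> +yP' | &xP' | ε


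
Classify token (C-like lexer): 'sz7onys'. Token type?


Pattern: letter/underscore followed by alphanumerics, not a keyword
Type: IDENTIFIER


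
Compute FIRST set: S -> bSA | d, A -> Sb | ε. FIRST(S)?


Per alternative of S: FIRST(bSA) = {b}; FIRST(d) = {d}
FIRST(S) = {b, d}


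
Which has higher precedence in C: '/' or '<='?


'/' is multiplicative (level 10); '<=' is relational (level 7)
Higher level binds tighter
'/' has higher precedence than '<='


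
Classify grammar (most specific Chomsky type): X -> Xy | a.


Left-linear: every RHS is a terminal or one nonterminal followed by a terminal
Classification: Type 3 (Regular)


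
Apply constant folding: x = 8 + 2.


8 + 2 = 10 at compile time
Optimized: x = 10


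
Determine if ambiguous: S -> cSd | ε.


balanced c^n…d^n: each string has a unique parse
Unambiguous


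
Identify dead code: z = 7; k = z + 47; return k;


z is read by k's definition; k is returned
No dead code


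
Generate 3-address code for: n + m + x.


Break into single-operator statements:
t1 = n + m
t2 = t1 + x


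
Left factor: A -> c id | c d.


Common prefix: 'c'
Factored: A -> c A', A' -> id | d


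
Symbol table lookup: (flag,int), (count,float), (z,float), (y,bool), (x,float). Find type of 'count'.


Lookup 'count' → type float


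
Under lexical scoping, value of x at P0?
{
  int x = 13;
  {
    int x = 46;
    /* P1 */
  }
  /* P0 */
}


x declared in the same block as P0
x = 13


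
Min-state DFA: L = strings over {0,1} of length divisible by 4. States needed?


Track length mod 4: states 0..3, accept at 0
Minimal DFA: 4 states


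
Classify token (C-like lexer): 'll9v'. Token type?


Pattern: letter/underscore followed by alphanumerics, not a keyword
Type: IDENTIFIER


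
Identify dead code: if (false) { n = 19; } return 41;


condition is constant false, so the whole block is unreachable
Dead: 'if (false) { n = 19; }'


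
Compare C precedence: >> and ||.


'>>' is shift (level 8); '||' is logical OR (level 1)
Higher level binds tighter
'>>' has higher precedence than '||'


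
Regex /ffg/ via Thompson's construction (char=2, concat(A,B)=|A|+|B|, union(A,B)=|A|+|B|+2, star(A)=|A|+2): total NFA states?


Syntax tree has 3 char leaf(s), 0 union(s), 0 star(s)
chars contribute 3×2 = 6; each union adds +2; each star adds +2
Total: 6 + 0 + 0 = 6 states


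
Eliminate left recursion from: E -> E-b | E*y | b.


Left-recursive alternatives: E-b, E*y; non-recursive: b
Introduce E': E -> bE', E' -> -bE' | *yE' | ε


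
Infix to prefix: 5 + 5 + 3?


left-to-right (same/higher precedence on left): tree is (+ (+ 5 5) 3)
Prefix: + + 5 5 3


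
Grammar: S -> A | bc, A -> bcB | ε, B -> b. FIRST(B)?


Per alternative of B: FIRST(b) = {b}
FIRST(B) = {b}


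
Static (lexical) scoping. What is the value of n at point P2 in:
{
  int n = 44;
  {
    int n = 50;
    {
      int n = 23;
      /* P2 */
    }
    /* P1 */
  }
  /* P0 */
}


n declared in the same block as P2
n = 23


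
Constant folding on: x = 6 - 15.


6 - 15 = -9 at compile time
Optimized: x = -9


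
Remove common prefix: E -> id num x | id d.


Common prefix: 'id'
Factored: E -> id E', E' -> num x | d


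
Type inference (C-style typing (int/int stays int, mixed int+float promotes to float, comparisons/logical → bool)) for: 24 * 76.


Operand types: int * int
Rule: mixed int/float promotes to float; int/int stays int
Result type: int


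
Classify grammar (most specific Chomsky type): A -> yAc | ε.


Single nonterminal LHS, but y^n c^n is not regular
Classification: Type 2 (Context-Free)


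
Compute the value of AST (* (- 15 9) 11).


Evaluate inner: (- 15 9) = 6
Evaluate root: (* 6 11) = 66
Result: 66


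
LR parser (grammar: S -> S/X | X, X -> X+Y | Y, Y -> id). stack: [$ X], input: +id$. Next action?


shift '+' to continue X -> X+Y
Action: shift


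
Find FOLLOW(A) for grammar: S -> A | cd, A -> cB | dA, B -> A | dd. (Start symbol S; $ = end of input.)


$ ∈ FOLLOW(S). For each A -> αBβ: add FIRST(β)\{ε} to FOLLOW(B); if β nullable, add FOLLOW(A).
FOLLOW(A) = {$}


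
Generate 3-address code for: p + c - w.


Break into single-operator statements:
t1 = p + c
t2 = t1 - w


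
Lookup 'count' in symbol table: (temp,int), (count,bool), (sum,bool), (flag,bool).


Lookup 'count' → type bool


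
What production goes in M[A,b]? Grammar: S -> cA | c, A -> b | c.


For [A, b]: 'b' ∈ FIRST(b)
Entry: A -> b


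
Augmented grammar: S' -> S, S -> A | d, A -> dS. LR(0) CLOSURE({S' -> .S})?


Start: S' -> .S
For each item with dot before a nonterminal B, add B -> .γ for every B-production
Closure: [S' -> .S, S -> .A, S -> .d, A -> .dS]


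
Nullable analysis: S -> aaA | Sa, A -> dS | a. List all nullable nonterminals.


A nonterminal is nullable iff some alternative derives ε (directly, or every symbol in it is nullable)
Nullable: {}


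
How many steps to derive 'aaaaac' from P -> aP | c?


Derivation: P => aP => aaP => aaaP => aaaaP => aaaaaP => aaaaac
Steps: 6


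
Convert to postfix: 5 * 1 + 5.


Left to right (same or higher precedence on left)
Postfix: 5 1 * 5 +


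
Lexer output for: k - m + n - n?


Scan left to right, longest-match per lexeme
Tokens: ID(k), OP(-), ID(m), OP(+), ID(n), OP(-), ID(n)


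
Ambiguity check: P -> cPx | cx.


balanced c^n…x^n: each string has a unique parse
Unambiguous


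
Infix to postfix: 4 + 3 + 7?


Left to right (same or higher precedence on left)
Postfix: 4 3 + 7 +


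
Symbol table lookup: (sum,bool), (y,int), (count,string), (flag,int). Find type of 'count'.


Lookup 'count' → type string


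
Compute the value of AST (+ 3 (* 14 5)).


Evaluate inner: (* 14 5) = 70
Evaluate root: (+ 3 70) = 73
Result: 73


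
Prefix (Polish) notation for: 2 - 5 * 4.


'*' binds tighter: tree is (- 2 (* 5 4))
Prefix: - 2 * 5 4


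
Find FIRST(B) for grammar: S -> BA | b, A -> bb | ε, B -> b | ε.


Per alternative of B: FIRST(b) = {b}; FIRST(ε) = {ε}
FIRST(B) = {b, ε}


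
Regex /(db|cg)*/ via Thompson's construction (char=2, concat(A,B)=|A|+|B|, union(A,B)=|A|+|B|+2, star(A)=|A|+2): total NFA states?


Syntax tree has 4 char leaf(s), 1 union(s), 1 star(s)
chars contribute 4×2 = 8; each union adds +2; each star adds +2
Total: 8 + 2 + 2 = 12 states


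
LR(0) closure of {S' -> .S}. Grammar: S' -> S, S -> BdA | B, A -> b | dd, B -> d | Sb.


Start: S' -> .S
For each item with dot before a nonterminal B, add B -> .γ for every B-production
Closure: [S' -> .S, S -> .BdA, S -> .B, B -> .d, B -> .Sb]


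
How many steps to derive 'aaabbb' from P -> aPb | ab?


Derivation: P => aPb => aaPbb => aaabbb
Steps: 3


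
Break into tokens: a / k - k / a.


Scan left to right, longest-match per lexeme
Tokens: ID(a), OP(/), ID(k), OP(-), ID(k), OP(/), ID(a)


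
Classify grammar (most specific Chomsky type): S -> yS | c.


Right-linear: every RHS is a terminal or a terminal followed by one nonterminal
Classification: Type 3 (Regular)


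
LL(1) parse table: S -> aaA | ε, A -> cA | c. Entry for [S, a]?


For [S, a]: 'a' ∈ FIRST(aaA)
Entry: S -> aaA


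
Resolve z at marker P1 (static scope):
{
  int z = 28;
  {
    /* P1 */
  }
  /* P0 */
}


P1's block does not declare z; resolves to the enclosing declaration at depth 0
z = 28


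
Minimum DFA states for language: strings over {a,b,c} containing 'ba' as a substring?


KMP-style automaton: 2 progress states + 1 absorbing accept = 3
Minimal DFA: 3 states


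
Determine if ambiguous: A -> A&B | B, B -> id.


precedence layered via separate nonterminal B: deterministic
Unambiguous


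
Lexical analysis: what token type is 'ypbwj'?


Pattern: letter/underscore followed by alphanumerics, not a keyword
Type: IDENTIFIER


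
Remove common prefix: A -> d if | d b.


Common prefix: 'd'
Factored: A -> d A', A' -> if | b


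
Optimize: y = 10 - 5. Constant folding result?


10 - 5 = 5 at compile time
Optimized: y = 5


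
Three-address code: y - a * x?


Break into single-operator statements:
t1 = a * x
t2 = y - t1


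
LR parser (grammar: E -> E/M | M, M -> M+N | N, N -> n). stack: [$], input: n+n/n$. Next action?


no handle on stack; shift 'n'
Action: shift


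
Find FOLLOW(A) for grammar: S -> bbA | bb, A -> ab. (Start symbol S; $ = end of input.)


$ ∈ FOLLOW(S). For each A -> αBβ: add FIRST(β)\{ε} to FOLLOW(B); if β nullable, add FOLLOW(A).
FOLLOW(A) = {$}


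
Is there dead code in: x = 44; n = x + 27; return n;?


x is read by n's definition; n is returned
No dead code


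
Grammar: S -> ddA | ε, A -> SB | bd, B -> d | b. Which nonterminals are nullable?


A nonterminal is nullable iff some alternative derives ε (directly, or every symbol in it is nullable)
Nullable: {S}


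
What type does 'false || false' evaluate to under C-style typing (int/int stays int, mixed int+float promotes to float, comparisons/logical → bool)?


Operand types: bool || bool
Rule: logical operators take bool operands and yield bool
Result type: bool


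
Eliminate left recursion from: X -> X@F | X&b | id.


Left-recursive alternatives: X@F, X&b; non-recursive: id
Introduce X': X -> idX', X' -> @FX' | &bX' | ε


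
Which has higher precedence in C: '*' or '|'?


'*' is multiplicative (level 10); '|' is bitwise OR (level 3)
Higher level binds tighter
'*' has higher precedence than '|'


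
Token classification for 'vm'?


Pattern: letter/underscore followed by alphanumerics, not a keyword
Type: IDENTIFIER


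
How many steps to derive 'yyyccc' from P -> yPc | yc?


Derivation: P => yPc => yyPcc => yyyccc
Steps: 3


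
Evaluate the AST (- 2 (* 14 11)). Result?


Evaluate inner: (* 14 11) = 154
Evaluate root: (- 2 154) = -152
Result: -152


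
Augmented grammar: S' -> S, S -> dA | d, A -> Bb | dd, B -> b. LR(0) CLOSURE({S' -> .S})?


Start: S' -> .S
For each item with dot before a nonterminal B, add B -> .γ for every B-production
Closure: [S' -> .S, S -> .dA, S -> .d]


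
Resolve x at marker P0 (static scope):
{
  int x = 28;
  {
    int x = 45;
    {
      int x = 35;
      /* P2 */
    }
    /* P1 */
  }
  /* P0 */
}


x declared in the same block as P0
x = 28


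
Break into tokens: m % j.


Scan left to right, longest-match per lexeme
Tokens: ID(m), OP(%), ID(j)


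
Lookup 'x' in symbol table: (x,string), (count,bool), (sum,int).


Lookup 'x' → type string


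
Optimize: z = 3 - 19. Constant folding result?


3 - 19 = -16 at compile time
Optimized: z = -16


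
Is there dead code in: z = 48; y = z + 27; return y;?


z is read by y's definition; y is returned
No dead code


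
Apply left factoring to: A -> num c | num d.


Common prefix: 'num'
Factored: A -> num A', A' -> c | d


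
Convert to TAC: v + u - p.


Break into single-operator statements:
t1 = v + u
t2 = t1 - p


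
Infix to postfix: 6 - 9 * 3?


* has higher precedence, evaluate 9*3 first
Postfix: 6 9 3 * -


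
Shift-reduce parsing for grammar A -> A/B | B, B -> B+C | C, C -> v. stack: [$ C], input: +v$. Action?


'C' (not preceded by B+) is the handle for B -> C
Action: reduce (B -> C)


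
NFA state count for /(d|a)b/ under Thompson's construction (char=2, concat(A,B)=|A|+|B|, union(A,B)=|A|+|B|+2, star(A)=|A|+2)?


Syntax tree has 3 char leaf(s), 1 union(s), 0 star(s)
chars contribute 3×2 = 6; each union adds +2; each star adds +2
Total: 6 + 2 + 0 = 8 states


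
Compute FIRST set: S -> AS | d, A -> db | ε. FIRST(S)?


Per alternative of S: FIRST(AS) = {d}; FIRST(d) = {d}
FIRST(S) = {d}


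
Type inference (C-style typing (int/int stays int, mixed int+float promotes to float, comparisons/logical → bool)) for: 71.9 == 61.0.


Operand types: float == float
Rule: comparison yields bool
Result type: bool


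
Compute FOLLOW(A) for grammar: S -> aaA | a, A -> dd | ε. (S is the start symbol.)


$ ∈ FOLLOW(S). For each A -> αBβ: add FIRST(β)\{ε} to FOLLOW(B); if β nullable, add FOLLOW(A).
FOLLOW(A) = {$}


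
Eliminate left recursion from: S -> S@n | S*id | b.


Left-recursive alternatives: S@n, S*id; non-recursive: b
Introduce S': S -> bS', S' -> @nS' | *idS' | ε


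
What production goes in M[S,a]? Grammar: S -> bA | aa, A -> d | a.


For [S, a]: 'a' ∈ FIRST(aa)
Entry: S -> aa


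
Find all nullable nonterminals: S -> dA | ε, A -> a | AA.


A nonterminal is nullable iff some alternative derives ε (directly, or every symbol in it is nullable)
Nullable: {S}


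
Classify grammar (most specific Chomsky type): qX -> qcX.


LHS has context (more than one symbol) and |LHS| ≤ |RHS|
Classification: Type 1 (Context-Sensitive)


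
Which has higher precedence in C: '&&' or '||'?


'&&' is logical AND (level 2); '||' is logical OR (level 1)
Higher level binds tighter
'&&' has higher precedence than '||'


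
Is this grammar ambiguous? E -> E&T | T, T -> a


precedence layered via separate nonterminal T: deterministic
Unambiguous


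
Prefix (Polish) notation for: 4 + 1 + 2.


left-to-right (same/higher precedence on left): tree is (+ (+ 4 1) 2)
Prefix: + + 4 1 2


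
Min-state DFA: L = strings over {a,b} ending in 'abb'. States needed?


Track the longest suffix of input matching a prefix of 'abb': 4 classes (prefixes of length 0..3)
Minimal DFA: 4 states


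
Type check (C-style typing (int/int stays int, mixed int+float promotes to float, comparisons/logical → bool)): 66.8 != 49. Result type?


Operand types: float != int
Rule: comparison yields bool
Result type: bool


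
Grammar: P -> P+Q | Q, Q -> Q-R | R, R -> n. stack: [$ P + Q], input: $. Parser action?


handle 'P+Q' on top; lookahead ∈ FOLLOW(P) = {+, $}
Action: reduce (P -> P+Q)


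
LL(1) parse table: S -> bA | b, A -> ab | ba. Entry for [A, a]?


For [A, a]: 'a' ∈ FIRST(ab)
Entry: A -> ab


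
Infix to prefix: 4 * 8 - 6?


left-to-right (same/higher precedence on left): tree is (- (* 4 8) 6)
Prefix: - * 4 8 6


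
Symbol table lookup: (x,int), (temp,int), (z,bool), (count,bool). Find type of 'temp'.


Lookup 'temp' → type int


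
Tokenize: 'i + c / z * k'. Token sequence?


Scan left to right, longest-match per lexeme
Tokens: ID(i), OP(+), ID(c), OP(/), ID(z), OP(*), ID(k)


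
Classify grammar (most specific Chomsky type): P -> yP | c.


Right-linear: every RHS is a terminal or a terminal followed by one nonterminal
Classification: Type 3 (Regular)


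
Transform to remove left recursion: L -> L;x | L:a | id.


Left-recursive alternatives: L;x, L:a; non-recursive: id
Introduce L': L -> idL', L' -> ;xL' | :aL' | ε


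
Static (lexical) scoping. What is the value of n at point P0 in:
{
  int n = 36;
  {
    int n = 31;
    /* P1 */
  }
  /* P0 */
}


n declared in the same block as P0
n = 36


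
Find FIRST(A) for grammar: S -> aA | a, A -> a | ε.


Per alternative of A: FIRST(a) = {a}; FIRST(ε) = {ε}
FIRST(A) = {a, ε}


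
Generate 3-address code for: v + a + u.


Break into single-operator statements:
t1 = v + a
t2 = t1 + u


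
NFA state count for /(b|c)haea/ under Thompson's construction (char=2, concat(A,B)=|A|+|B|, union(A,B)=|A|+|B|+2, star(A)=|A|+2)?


Syntax tree has 6 char leaf(s), 1 union(s), 0 star(s)
chars contribute 6×2 = 12; each union adds +2; each star adds +2
Total: 12 + 2 + 0 = 14 states


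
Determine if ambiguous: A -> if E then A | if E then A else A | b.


dangling else: 'if E then if E then b else b' parses two ways
Ambiguous


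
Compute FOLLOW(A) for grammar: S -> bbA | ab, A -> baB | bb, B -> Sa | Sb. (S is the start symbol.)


$ ∈ FOLLOW(S). For each A -> αBβ: add FIRST(β)\{ε} to FOLLOW(B); if β nullable, add FOLLOW(A).
FOLLOW(A) = {$, a, b}


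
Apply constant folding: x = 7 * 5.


7 * 5 = 35 at compile time
Optimized: x = 35


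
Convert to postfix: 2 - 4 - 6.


Left to right (same or higher precedence on left)
Postfix: 2 4 - 6 -


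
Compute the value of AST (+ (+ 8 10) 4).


Evaluate inner: (+ 8 10) = 18
Evaluate root: (+ 18 4) = 22
Result: 22


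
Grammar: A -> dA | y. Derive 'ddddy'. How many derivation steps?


Derivation: A => dA => ddA => dddA => ddddA => ddddy
Steps: 5


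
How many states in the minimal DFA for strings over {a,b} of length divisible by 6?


Track length mod 6: states 0..5, accept at 0
Minimal DFA: 6 states


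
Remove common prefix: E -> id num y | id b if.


Common prefix: 'id'
Factored: E -> id E', E' -> num y | b if


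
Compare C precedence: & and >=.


'>=' is relational (level 7); '&' is bitwise AND (level 5)
Higher level binds tighter
'>=' has higher precedence than '&'


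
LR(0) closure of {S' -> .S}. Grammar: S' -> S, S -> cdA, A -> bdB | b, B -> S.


Start: S' -> .S
For each item with dot before a nonterminal B, add B -> .γ for every B-production
Closure: [S' -> .S, S -> .cdA]


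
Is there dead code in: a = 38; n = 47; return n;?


a is assigned but never read
Dead: 'a = 38'


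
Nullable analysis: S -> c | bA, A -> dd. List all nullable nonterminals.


A nonterminal is nullable iff some alternative derives ε (directly, or every symbol in it is nullable)
Nullable: {}


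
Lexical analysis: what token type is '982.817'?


Pattern: digits with a decimal point
Type: FLOAT_LITERAL


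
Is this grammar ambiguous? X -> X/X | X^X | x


'x/x^x' has two parse trees (no precedence encoded between / and ^)
Ambiguous


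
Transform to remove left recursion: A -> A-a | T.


Left-recursive alternatives: A-a; non-recursive: T
Introduce A': A -> TA', A' -> -aA' | ε


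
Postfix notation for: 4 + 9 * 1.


* has higher precedence, evaluate 9*1 first
Postfix: 4 9 1 * +
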